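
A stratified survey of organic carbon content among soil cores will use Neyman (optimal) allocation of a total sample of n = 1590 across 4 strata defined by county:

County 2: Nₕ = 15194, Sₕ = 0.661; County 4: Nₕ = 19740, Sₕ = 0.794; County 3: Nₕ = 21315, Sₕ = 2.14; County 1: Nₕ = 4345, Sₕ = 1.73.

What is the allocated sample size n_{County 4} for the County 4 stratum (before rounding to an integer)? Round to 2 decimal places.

Neyman allocation: nₕ = n·NₕSₕ / Σⱼ NⱼSⱼ.
Σ NⱼSⱼ = 15194·0.661 + 19740·0.794 + 21315·2.14 + 4345·1.73 = 78847.744.
n_{County 4} = 1590·19740·0.794 / 78847.744 = 316.06.

316.06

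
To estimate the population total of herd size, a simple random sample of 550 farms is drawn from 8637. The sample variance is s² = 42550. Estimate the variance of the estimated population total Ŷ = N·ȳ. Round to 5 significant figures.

Var(Ŷ) = N²·Var(ȳ) = N²·(1 − n/N)·s²/n.
f = 550/8637 = 0.06367952; Var(ȳ) = 0.93632048·42550/550 = 72.437157.
Var(Ŷ) = 8637² · 72.437157 = 5.4036503 × 10^9.

5.4037 × 10^9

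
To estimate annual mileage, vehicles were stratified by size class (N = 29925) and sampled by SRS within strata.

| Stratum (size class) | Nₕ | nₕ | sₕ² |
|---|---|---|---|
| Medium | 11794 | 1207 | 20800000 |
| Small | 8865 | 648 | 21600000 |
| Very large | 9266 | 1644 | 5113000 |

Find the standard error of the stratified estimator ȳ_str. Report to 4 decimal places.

73.2090

Var(ȳ_str) = Σₕ Wₕ²(1 − fₕ)sₕ²/nₕ with Wₕ = Nₕ/N, N = 29925.
Medium: Wₕ = 0.39411863; term = 0.39411863²·(1 − 0.10234017)·20800000/1207 = 2402.823.
Small: Wₕ = 0.29624060; term = 0.29624060²·(1 − 0.07309645)·21600000/648 = 2711.4553.
Very large: Wₕ = 0.30964077; term = 0.30964077²·(1 − 0.17742284)·5113000/1644 = 245.28269.
Sum = 5359.561.
SE = √(5359.561) = 73.2090.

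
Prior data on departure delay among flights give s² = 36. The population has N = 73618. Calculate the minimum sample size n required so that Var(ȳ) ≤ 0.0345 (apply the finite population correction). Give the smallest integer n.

Without fpc, n₀ = s²/D = 36/0.0345 = 1043.4783.
With fpc, (1 − n/N)·s²/n ≤ D requires n ≥ n₀/(1 + n₀/N) = 1043.4783/(1 + 1043.4783/73618) = 1028.8945.
Rounding up, n = 1029.

1029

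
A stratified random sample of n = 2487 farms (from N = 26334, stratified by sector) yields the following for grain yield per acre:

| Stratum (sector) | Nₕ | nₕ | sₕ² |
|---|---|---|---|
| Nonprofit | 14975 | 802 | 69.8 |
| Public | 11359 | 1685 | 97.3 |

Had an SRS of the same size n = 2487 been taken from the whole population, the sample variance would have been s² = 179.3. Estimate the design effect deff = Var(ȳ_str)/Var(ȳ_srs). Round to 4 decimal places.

Var(ȳ_str) = Σ Wₕ²(1−fₕ)sₕ²/nₕ with Wₕ = Nₕ/26334:
  Nonprofit: (14975/26334)²·(1−802/14975)·69.8/802 = 0.02663643
  Public: (11359/26334)²·(1−1685/11359)·97.3/1685 = 0.0091500919
  → Var(ȳ_str) = 0.035786522.
Var(ȳ_srs) = (1 − 2487/26334)·179.3/2487 = 0.065286205.
deff = 0.035786522 / 0.065286205 = 0.5481.

0.5481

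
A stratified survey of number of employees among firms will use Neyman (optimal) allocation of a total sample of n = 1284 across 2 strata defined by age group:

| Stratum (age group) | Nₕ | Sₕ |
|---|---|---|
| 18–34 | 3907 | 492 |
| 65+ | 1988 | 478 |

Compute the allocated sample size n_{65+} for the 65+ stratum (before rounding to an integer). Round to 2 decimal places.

424.76

Neyman allocation: nₕ = n·NₕSₕ / Σⱼ NⱼSⱼ.
Σ NⱼSⱼ = 3907·492 + 1988·478 = 2.872508 × 10^6.
n_{65+} = 1284·1988·478 / (2.872508 × 10^6) = 424.76.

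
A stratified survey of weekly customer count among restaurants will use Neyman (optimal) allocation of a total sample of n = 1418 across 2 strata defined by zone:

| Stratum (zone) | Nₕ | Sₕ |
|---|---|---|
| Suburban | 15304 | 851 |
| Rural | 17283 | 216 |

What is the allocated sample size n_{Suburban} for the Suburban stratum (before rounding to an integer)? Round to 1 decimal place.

1102.1

Neyman allocation: nₕ = n·NₕSₕ / Σⱼ NⱼSⱼ.
Σ NⱼSⱼ = 15304·851 + 17283·216 = 1.6756832 × 10^7.
n_{Suburban} = 1418·15304·851 / (1.6756832 × 10^7) = 1102.1.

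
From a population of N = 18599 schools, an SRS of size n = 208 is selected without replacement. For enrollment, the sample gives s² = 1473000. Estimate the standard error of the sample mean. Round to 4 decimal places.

Under SRS without replacement, Var(ȳ) = (1 − f)·s²/n with f = n/N = 208/18599 = 0.01118340.
Var(ȳ) = (1 − 0.01118340)·1473000/208 = 0.98881660·7081.7308 = 7002.533.
SE(ȳ) = √(7002.533) = 83.6811.

83.6811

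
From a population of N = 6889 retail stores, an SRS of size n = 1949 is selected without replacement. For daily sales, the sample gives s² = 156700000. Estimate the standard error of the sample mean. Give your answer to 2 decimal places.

Under SRS without replacement, Var(ȳ) = (1 − f)·s²/n with f = n/N = 1949/6889 = 0.28291479.
Var(ȳ) = (1 − 0.28291479)·156700000/1949 = 0.71708521·80400.205 = 57653.798.
SE(ȳ) = √(57653.798) = 240.11.

240.11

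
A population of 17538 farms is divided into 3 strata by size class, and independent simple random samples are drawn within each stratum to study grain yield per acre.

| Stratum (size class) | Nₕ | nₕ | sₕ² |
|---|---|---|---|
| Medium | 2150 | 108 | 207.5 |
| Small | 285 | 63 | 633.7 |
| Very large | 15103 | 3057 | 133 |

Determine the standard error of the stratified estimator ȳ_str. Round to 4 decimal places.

0.2350

Var(ȳ_str) = Σₕ Wₕ²(1 − fₕ)sₕ²/nₕ with Wₕ = Nₕ/N, N = 17538.
Medium: Wₕ = 0.12259095; term = 0.12259095²·(1 − 0.05023256)·207.5/108 = 0.027423849.
Small: Wₕ = 0.01625043; term = 0.01625043²·(1 − 0.22105263)·633.7/63 = 0.002069097.
Very large: Wₕ = 0.86115863; term = 0.86115863²·(1 − 0.20241012)·133/3057 = 0.025733695.
Sum = 0.055226641.
SE = √(0.055226641) = 0.2350.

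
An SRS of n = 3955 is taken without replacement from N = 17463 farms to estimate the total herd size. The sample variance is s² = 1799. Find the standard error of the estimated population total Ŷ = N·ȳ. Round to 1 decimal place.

Var(Ŷ) = N²·Var(ȳ) = N²·(1 − n/N)·s²/n.
f = 3955/17463 = 0.22647884; Var(ȳ) = 0.77352116·1799/3955 = 0.35184945.
Var(Ŷ) = 17463² · 0.35184945 = 1.0729873 × 10^8.
SE(Ŷ) = √(1.0729873 × 10^8) = 10358.5.

10358.5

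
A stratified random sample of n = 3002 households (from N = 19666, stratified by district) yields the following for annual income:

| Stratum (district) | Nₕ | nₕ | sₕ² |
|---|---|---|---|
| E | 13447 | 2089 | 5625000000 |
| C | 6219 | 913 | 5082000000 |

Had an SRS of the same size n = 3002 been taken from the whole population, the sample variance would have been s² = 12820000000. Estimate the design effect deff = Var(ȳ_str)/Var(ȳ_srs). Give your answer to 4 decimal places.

0.4251

Var(ȳ_str) = Σ Wₕ²(1−fₕ)sₕ²/nₕ with Wₕ = Nₕ/19666:
  E: (13447/19666)²·(1−2089/13447)·5625000000/2089 = 1.0633575 × 10^6
  C: (6219/19666)²·(1−913/6219)·5082000000/913 = 474919.08
  → Var(ȳ_str) = 1.5382766 × 10^6.
Var(ȳ_srs) = (1 − 3002/19666)·12820000000/3002 = 3.6185998 × 10^6.
deff = (1.5382766 × 10^6) / (3.6185998 × 10^6) = 0.4251.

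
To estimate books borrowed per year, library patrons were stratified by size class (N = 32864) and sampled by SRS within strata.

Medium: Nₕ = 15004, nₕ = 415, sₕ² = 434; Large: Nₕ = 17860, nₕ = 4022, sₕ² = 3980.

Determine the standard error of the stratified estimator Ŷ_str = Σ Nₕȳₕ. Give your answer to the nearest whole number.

Var(Ŷ_str) = Σₕ Nₕ²(1 − fₕ)sₕ²/nₕ.
Medium: 15004²·(1 − 415/15004)·434/415 = 2.2891498 × 10^8.
Large: 17860²·(1 − 4022/17860)·3980/4022 = 2.4456583 × 10^8.
Sum = 4.7348081 × 10^8.
SE = √(4.7348081 × 10^8) = 21760.

21760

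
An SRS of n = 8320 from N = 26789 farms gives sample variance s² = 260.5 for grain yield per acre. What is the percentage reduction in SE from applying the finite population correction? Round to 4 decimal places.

f = n/N = 8320/26789 = 0.31057524.
SE_no-fpc = √(s²/n) = 0.17694659; SE_fpc = √((1−f)s²/n) = 0.1469216.
Ratio = √(1−f) = 0.83031606. Reduction = 100·(1 − 0.83031606) = 16.9684%.

16.9684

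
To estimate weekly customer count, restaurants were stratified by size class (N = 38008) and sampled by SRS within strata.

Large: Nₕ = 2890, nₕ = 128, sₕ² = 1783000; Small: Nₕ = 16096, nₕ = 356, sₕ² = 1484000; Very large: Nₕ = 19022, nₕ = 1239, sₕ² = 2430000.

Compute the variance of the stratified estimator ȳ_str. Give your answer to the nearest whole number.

1267

Var(ȳ_str) = Σₕ Wₕ²(1 − fₕ)sₕ²/nₕ with Wₕ = Nₕ/N, N = 38008.
Large: Wₕ = 0.07603662; term = 0.07603662²·(1 − 0.04429066)·1783000/128 = 76.96847.
Small: Wₕ = 0.42348979; term = 0.42348979²·(1 − 0.02211730)·1484000/356 = 731.06595.
Very large: Wₕ = 0.50047358; term = 0.50047358²·(1 − 0.06513511)·2430000/1239 = 459.2468.
Sum = 1267.2812.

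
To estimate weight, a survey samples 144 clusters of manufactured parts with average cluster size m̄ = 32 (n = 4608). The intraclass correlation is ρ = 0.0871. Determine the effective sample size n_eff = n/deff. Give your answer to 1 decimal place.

1245.4

deff = 1 + (32 − 1)·0.0871 = 1 + 2.7001 = 3.7001.
n_eff = 4608 / 3.7001 = 1245.4.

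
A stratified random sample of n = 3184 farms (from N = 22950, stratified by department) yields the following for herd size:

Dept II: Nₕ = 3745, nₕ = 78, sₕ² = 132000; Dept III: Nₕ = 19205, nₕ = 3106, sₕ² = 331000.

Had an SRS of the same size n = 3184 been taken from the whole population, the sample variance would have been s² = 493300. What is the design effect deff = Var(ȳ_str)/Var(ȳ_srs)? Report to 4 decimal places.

Var(ȳ_str) = Σ Wₕ²(1−fₕ)sₕ²/nₕ with Wₕ = Nₕ/22950:
  Dept II: (3745/22950)²·(1−78/3745)·132000/78 = 44.124183
  Dept III: (19205/22950)²·(1−3106/19205)·331000/3106 = 62.556778
  → Var(ȳ_str) = 106.68096.
Var(ȳ_srs) = (1 − 3184/22950)·493300/3184 = 133.43635.
deff = 106.68096 / 133.43635 = 0.7995.

0.7995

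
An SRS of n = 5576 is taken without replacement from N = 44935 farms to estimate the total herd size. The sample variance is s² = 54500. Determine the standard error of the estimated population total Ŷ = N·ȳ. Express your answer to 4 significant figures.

Var(Ŷ) = N²·Var(ȳ) = N²·(1 − n/N)·s²/n.
f = 5576/44935 = 0.12409035; Var(ȳ) = 0.87590965·54500/5576 = 8.5611685.
Var(Ŷ) = 44935² · 8.5611685 = 1.728632 × 10^10.
SE(Ŷ) = √(1.728632 × 10^10) = 131500.

131500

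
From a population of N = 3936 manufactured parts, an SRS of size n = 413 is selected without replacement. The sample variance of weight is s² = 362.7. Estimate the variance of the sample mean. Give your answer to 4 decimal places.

0.7861

Under SRS without replacement, Var(ȳ) = (1 − f)·s²/n with f = n/N = 413/3936 = 0.10492886.
Var(ȳ) = (1 − 0.10492886)·362.7/413 = 0.89507114·0.87820823 = 0.78605884.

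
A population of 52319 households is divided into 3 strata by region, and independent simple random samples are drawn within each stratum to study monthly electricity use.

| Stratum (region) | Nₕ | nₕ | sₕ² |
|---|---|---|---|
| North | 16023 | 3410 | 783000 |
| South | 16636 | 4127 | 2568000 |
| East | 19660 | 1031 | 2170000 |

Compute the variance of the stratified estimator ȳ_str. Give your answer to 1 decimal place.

Var(ȳ_str) = Σₕ Wₕ²(1 − fₕ)sₕ²/nₕ with Wₕ = Nₕ/N, N = 52319.
North: Wₕ = 0.30625585; term = 0.30625585²·(1 − 0.21281907)·783000/3410 = 16.953163.
South: Wₕ = 0.31797244; term = 0.31797244²·(1 − 0.24807646)·2568000/4127 = 47.305669.
East: Wₕ = 0.37577171; term = 0.37577171²·(1 − 0.05244151)·2170000/1031 = 281.61466.
Sum = 345.87349.

345.9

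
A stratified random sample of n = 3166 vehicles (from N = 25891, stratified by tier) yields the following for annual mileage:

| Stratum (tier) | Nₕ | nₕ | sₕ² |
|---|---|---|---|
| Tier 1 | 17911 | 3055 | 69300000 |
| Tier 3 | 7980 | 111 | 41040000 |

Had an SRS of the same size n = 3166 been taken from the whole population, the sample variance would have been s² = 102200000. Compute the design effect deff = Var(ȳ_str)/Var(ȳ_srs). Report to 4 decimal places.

Var(ȳ_str) = Σ Wₕ²(1−fₕ)sₕ²/nₕ with Wₕ = Nₕ/25891:
  Tier 1: (17911/25891)²·(1−3055/17911)·69300000/3055 = 9004.22
  Tier 3: (7980/25891)²·(1−111/7980)·41040000/111 = 34634.519
  → Var(ȳ_str) = 43638.739.
Var(ȳ_srs) = (1 − 3166/25891)·102200000/3166 = 28333.163.
deff = 43638.739 / 28333.163 = 1.5402.

1.5402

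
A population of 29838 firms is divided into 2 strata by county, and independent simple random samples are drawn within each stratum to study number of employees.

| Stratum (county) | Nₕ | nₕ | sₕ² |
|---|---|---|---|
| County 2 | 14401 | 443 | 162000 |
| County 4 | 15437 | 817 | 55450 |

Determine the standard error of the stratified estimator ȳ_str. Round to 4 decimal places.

Var(ȳ_str) = Σₕ Wₕ²(1 − fₕ)sₕ²/nₕ with Wₕ = Nₕ/N, N = 29838.
County 2: Wₕ = 0.48263959; term = 0.48263959²·(1 − 0.03076175)·162000/443 = 82.563427.
County 4: Wₕ = 0.51736041; term = 0.51736041²·(1 − 0.05292479)·55450/817 = 17.204829.
Sum = 99.768256.
SE = √(99.768256) = 9.9884.

9.9884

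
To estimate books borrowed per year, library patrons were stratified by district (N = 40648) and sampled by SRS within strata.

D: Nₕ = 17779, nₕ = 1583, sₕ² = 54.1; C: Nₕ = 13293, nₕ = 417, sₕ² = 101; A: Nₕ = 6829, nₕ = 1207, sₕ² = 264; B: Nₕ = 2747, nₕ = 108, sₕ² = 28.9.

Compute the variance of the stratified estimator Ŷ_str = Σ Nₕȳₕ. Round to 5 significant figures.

Var(Ŷ_str) = Σₕ Nₕ²(1 − fₕ)sₕ²/nₕ.
D: 17779²·(1 − 1583/17779)·54.1/1583 = 9.8408236 × 10^6.
C: 13293²·(1 − 417/13293)·101/417 = 4.1456181 × 10^7.
A: 6829²·(1 − 1207/6829)·264/1207 = 8.3973956 × 10^6.
B: 2747²·(1 − 108/2747)·28.9/108 = 1.9398678 × 10^6.
Sum = 6.1634268 × 10^7.

6.1634 × 10^7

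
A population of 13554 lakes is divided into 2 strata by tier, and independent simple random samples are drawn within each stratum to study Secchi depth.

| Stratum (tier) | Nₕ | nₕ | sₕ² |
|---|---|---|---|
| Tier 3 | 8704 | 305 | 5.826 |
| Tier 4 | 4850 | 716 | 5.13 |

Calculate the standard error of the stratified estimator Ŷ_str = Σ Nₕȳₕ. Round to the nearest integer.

1241

Var(Ŷ_str) = Σₕ Nₕ²(1 − fₕ)sₕ²/nₕ.
Tier 3: 8704²·(1 − 305/8704)·5.826/305 = 1.3964234 × 10^6.
Tier 4: 4850²·(1 − 716/4850)·5.13/716 = 143653.61.
Sum = 1.540077 × 10^6.
SE = √(1.540077 × 10^6) = 1241.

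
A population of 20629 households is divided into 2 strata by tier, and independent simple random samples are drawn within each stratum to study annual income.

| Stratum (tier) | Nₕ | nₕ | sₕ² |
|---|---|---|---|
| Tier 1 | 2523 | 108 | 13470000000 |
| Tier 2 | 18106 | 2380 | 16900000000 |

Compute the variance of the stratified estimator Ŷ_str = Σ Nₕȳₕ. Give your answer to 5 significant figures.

Var(Ŷ_str) = Σₕ Nₕ²(1 − fₕ)sₕ²/nₕ.
Tier 1: 2523²·(1 − 108/2523)·13470000000/108 = 7.5993811 × 10^14.
Tier 2: 18106²·(1 − 2380/18106)·16900000000/2380 = 2.0218575 × 10^15.
Sum = 2.7817956 × 10^15.

2.7818 × 10^15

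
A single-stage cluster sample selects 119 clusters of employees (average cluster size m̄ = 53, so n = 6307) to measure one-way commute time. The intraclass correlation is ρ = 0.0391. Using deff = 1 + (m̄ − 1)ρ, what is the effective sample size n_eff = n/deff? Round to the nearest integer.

deff = 1 + (53 − 1)·0.0391 = 1 + 2.0332 = 3.0332.
n_eff = 6307 / 3.0332 = 2079.

2079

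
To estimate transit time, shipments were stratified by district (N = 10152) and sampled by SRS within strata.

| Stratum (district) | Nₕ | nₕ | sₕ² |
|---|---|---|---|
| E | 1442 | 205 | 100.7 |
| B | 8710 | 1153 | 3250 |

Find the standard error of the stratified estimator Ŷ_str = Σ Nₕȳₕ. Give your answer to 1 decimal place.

Var(Ŷ_str) = Σₕ Nₕ²(1 − fₕ)sₕ²/nₕ.
E: 1442²·(1 − 205/1442)·100.7/205 = 876214.77.
B: 8710²·(1 − 1153/8710)·3250/1153 = 1.855332 × 10^8.
Sum = 1.8640941 × 10^8.
SE = √(1.8640941 × 10^8) = 13653.2.

13653.2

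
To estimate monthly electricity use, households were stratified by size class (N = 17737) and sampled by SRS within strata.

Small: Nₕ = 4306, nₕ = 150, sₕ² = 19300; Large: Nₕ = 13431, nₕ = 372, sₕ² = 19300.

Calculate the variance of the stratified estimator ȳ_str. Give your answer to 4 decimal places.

Var(ȳ_str) = Σₕ Wₕ²(1 − fₕ)sₕ²/nₕ with Wₕ = Nₕ/N, N = 17737.
Small: Wₕ = 0.24276935; term = 0.24276935²·(1 − 0.03483511)·19300/150 = 7.3190596.
Large: Wₕ = 0.75723065; term = 0.75723065²·(1 − 0.02769712)·19300/372 = 28.924929.
Sum = 36.243989.

36.2440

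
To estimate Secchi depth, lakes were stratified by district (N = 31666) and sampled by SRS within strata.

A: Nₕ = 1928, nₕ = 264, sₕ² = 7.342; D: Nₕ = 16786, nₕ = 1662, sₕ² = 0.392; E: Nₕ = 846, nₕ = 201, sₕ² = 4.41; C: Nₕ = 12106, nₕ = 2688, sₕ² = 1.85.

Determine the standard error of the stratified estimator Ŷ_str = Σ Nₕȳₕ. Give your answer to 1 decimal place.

Var(Ŷ_str) = Σₕ Nₕ²(1 − fₕ)sₕ²/nₕ.
A: 1928²·(1 − 264/1928)·7.342/264 = 89221.764.
D: 16786²·(1 − 1662/16786)·0.392/1662 = 59878.227.
E: 846²·(1 − 201/846)·4.41/201 = 11972.163.
C: 12106²·(1 − 2688/12106)·1.85/2688 = 78469.669.
Sum = 239541.82.
SE = √(239541.82) = 489.4.

489.4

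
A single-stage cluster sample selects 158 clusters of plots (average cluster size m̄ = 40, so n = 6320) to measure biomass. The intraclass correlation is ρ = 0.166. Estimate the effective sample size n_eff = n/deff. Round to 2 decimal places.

deff = 1 + (40 − 1)·0.166 = 1 + 6.474 = 7.474.
n_eff = 6320 / 7.474 = 845.60.

845.60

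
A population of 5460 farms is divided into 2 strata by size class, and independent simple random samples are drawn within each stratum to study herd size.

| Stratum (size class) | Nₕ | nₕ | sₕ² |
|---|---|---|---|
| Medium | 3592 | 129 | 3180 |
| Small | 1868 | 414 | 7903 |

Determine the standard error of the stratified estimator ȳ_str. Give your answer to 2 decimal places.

3.47

Var(ȳ_str) = Σₕ Wₕ²(1 − fₕ)sₕ²/nₕ with Wₕ = Nₕ/N, N = 5460.
Medium: Wₕ = 0.65787546; term = 0.65787546²·(1 − 0.03591314)·3180/129 = 10.285868.
Small: Wₕ = 0.34212454; term = 0.34212454²·(1 − 0.22162741)·7903/414 = 1.7391924.
Sum = 12.02506.
SE = √(12.02506) = 3.47.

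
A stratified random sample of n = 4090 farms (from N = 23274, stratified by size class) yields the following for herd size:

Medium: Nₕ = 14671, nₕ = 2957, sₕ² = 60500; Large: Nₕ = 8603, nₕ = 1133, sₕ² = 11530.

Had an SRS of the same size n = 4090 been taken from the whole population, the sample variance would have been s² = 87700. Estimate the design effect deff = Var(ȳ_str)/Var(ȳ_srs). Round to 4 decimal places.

0.4356

Var(ȳ_str) = Σ Wₕ²(1−fₕ)sₕ²/nₕ with Wₕ = Nₕ/23274:
  Medium: (14671/23274)²·(1−2957/14671)·60500/2957 = 6.4912289
  Large: (8603/23274)²·(1−1133/8603)·11530/1133 = 1.2073352
  → Var(ȳ_str) = 7.6985641.
Var(ȳ_srs) = (1 − 4090/23274)·87700/4090 = 17.674389.
deff = 7.6985641 / 17.674389 = 0.4356.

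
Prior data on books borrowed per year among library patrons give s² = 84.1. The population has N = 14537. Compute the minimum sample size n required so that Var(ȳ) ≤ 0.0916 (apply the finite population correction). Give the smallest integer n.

864

Without fpc, n₀ = s²/D = 84.1/0.0916 = 918.1223.
With fpc, (1 − n/N)·s²/n ≤ D requires n ≥ n₀/(1 + n₀/N) = 918.1223/(1 + 918.1223/14537) = 863.5806.
Rounding up, n = 864.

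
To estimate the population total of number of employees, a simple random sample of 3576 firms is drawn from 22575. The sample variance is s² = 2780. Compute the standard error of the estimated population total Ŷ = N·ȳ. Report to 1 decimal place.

Var(Ŷ) = N²·Var(ȳ) = N²·(1 − n/N)·s²/n.
f = 3576/22575 = 0.15840532; Var(ȳ) = 0.84159468·2780/3576 = 0.65425985.
Var(Ŷ) = 22575² · 0.65425985 = 3.3343086 × 10^8.
SE(Ŷ) = √(3.3343086 × 10^8) = 18260.1.

18260.1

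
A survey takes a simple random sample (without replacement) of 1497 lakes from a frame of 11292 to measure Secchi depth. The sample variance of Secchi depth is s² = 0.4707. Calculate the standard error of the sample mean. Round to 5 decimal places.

Under SRS without replacement, Var(ȳ) = (1 − f)·s²/n with f = n/N = 1497/11292 = 0.13257173.
Var(ȳ) = (1 − 0.13257173)·0.4707/1497 = 0.86742827·3.1442886 × 10^-4 = 2.7274448 × 10^-4.
SE(ȳ) = √(2.7274448 × 10^-4) = 0.01651.

0.01651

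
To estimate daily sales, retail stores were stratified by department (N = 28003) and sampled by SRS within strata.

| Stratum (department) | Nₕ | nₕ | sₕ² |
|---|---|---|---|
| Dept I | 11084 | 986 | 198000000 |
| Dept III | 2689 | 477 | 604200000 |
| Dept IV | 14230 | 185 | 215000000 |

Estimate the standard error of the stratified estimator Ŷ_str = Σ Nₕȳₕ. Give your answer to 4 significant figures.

1.620 × 10^7

Var(Ŷ_str) = Σₕ Nₕ²(1 − fₕ)sₕ²/nₕ.
Dept I: 11084²·(1 − 986/11084)·198000000/986 = 2.2476059 × 10^13.
Dept III: 2689²·(1 − 477/2689)·604200000/477 = 7.5342195 × 10^12.
Dept IV: 14230²·(1 − 185/14230)·215000000/185 = 2.3227014 × 10^14.
Sum = 2.6228042 × 10^14.
SE = √(2.6228042 × 10^14) = 1.620 × 10^7.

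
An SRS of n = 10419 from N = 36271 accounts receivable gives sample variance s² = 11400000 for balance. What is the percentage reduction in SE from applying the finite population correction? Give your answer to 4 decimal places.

f = n/N = 10419/36271 = 0.28725428.
SE_no-fpc = √(s²/n) = 33.078012; SE_fpc = √((1−f)s²/n) = 27.92587.
Ratio = √(1−f) = 0.84424269. Reduction = 100·(1 − 0.84424269) = 15.5757%.

15.5757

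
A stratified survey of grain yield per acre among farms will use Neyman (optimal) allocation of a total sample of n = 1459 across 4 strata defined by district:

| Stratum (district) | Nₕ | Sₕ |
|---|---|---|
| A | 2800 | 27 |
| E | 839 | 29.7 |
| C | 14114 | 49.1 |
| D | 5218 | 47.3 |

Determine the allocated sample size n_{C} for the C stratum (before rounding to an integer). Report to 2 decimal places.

971.89

Neyman allocation: nₕ = n·NₕSₕ / Σⱼ NⱼSⱼ.
Σ NⱼSⱼ = 2800·27 + 839·29.7 + 14114·49.1 + 5218·47.3 = 1.0403271 × 10^6.
n_{C} = 1459·14114·49.1 / (1.0403271 × 10^6) = 971.89.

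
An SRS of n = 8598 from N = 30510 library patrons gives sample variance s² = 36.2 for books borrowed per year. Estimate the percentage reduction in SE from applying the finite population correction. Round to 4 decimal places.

15.2539

f = n/N = 8598/30510 = 0.28180924.
SE_no-fpc = √(s²/n) = 0.064886682; SE_fpc = √((1−f)s²/n) = 0.054988956.
Ratio = √(1−f) = 0.84746136. Reduction = 100·(1 − 0.84746136) = 15.2539%.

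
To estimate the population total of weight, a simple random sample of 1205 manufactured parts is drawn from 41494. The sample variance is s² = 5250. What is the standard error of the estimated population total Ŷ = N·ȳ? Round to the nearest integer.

85344

Var(Ŷ) = N²·Var(ȳ) = N²·(1 − n/N)·s²/n.
f = 1205/41494 = 0.02904034; Var(ȳ) = 0.97095966·5250/1205 = 4.2303222.
Var(Ŷ) = 41494² · 4.2303222 = 7.2835659 × 10^9.
SE(Ŷ) = √(7.2835659 × 10^9) = 85344.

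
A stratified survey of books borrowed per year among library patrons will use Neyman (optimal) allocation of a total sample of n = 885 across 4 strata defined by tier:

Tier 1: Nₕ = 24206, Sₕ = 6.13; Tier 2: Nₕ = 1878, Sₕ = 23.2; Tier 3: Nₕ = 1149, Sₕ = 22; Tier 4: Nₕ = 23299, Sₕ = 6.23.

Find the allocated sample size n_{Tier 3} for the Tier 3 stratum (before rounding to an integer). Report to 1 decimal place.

61.7

Neyman allocation: nₕ = n·NₕSₕ / Σⱼ NⱼSⱼ.
Σ NⱼSⱼ = 24206·6.13 + 1878·23.2 + 1149·22 + 23299·6.23 = 362383.15.
n_{Tier 3} = 885·1149·22 / 362383.15 = 61.7.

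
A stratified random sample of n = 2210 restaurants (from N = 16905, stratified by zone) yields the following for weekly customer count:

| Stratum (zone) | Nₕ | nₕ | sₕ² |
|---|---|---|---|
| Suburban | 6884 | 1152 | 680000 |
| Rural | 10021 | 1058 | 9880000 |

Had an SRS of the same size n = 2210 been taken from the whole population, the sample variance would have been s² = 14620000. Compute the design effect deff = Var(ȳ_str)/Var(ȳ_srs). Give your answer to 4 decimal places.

Var(ȳ_str) = Σ Wₕ²(1−fₕ)sₕ²/nₕ with Wₕ = Nₕ/16905:
  Suburban: (6884/16905)²·(1−1152/6884)·680000/1152 = 81.502912
  Rural: (10021/16905)²·(1−1058/10021)·9880000/1058 = 2934.9816
  → Var(ȳ_str) = 3016.4845.
Var(ȳ_srs) = (1 − 2210/16905)·14620000/2210 = 5750.5517.
deff = 3016.4845 / 5750.5517 = 0.5246.

0.5246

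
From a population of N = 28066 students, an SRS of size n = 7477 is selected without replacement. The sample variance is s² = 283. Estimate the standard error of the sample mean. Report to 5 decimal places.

0.16663

Under SRS without replacement, Var(ȳ) = (1 − f)·s²/n with f = n/N = 7477/28066 = 0.26640775.
Var(ȳ) = (1 − 0.26640775)·283/7477 = 0.73359225·0.037849405 = 0.02776603.
SE(ȳ) = √(0.02776603) = 0.16663.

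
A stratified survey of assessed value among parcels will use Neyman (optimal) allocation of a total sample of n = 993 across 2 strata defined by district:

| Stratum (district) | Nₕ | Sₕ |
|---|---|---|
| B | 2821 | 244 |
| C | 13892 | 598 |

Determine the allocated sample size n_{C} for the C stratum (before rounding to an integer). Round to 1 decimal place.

917.0

Neyman allocation: nₕ = n·NₕSₕ / Σⱼ NⱼSⱼ.
Σ NⱼSⱼ = 2821·244 + 13892·598 = 8.99574 × 10^6.
n_{C} = 993·13892·598 / (8.99574 × 10^6) = 917.0.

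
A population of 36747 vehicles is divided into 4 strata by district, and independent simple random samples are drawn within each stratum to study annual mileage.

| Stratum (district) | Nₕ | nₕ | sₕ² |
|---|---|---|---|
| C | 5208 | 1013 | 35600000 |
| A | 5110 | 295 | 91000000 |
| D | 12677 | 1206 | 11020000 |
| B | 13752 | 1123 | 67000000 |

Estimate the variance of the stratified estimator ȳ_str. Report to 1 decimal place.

Var(ȳ_str) = Σₕ Wₕ²(1 − fₕ)sₕ²/nₕ with Wₕ = Nₕ/N, N = 36747.
C: Wₕ = 0.14172586; term = 0.14172586²·(1 − 0.19450845)·35600000/1013 = 568.59065.
A: Wₕ = 0.13905897; term = 0.13905897²·(1 − 0.05772994)·91000000/295 = 5620.7308.
D: Wₕ = 0.34498054; term = 0.34498054²·(1 − 0.09513292)·11020000/1206 = 984.02986.
B: Wₕ = 0.37423463; term = 0.37423463²·(1 − 0.08166085)·67000000/1123 = 7673.3692.
Sum = 14846.721.

14846.7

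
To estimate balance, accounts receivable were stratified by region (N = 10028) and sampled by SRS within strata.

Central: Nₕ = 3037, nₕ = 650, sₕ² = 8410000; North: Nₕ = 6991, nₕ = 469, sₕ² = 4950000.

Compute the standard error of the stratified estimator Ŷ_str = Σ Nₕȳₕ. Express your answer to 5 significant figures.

758300

Var(Ŷ_str) = Σₕ Nₕ²(1 − fₕ)sₕ²/nₕ.
Central: 3037²·(1 − 650/3037)·8410000/650 = 9.3795035 × 10^10.
North: 6991²·(1 − 469/6991)·4950000/469 = 4.8122973 × 10^11.
Sum = 5.7502477 × 10^11.
SE = √(5.7502477 × 10^11) = 758300.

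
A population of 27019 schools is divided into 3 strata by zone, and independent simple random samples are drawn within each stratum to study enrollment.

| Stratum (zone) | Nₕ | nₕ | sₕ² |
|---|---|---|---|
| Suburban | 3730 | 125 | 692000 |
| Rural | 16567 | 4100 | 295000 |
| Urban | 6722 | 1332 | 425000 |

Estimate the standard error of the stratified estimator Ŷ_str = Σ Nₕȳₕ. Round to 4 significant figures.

317600

Var(Ŷ_str) = Σₕ Nₕ²(1 − fₕ)sₕ²/nₕ.
Suburban: 3730²·(1 − 125/3730)·692000/125 = 7.4440654 × 10^10.
Rural: 16567²·(1 − 4100/16567)·295000/4100 = 1.4860862 × 10^10.
Urban: 6722²·(1 − 1332/6722)·425000/1332 = 1.1560377 × 10^10.
Sum = 1.0086189 × 10^11.
SE = √(1.0086189 × 10^11) = 317600.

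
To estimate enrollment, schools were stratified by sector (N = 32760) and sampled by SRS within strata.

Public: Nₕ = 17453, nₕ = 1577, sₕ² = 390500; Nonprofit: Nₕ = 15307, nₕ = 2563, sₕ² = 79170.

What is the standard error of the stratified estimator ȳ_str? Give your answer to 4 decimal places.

Var(ȳ_str) = Σₕ Wₕ²(1 − fₕ)sₕ²/nₕ with Wₕ = Nₕ/N, N = 32760.
Public: Wₕ = 0.53275336; term = 0.53275336²·(1 − 0.09035696)·390500/1577 = 63.931183.
Nonprofit: Wₕ = 0.46724664; term = 0.46724664²·(1 − 0.16743973)·79170/2563 = 5.6146165.
Sum = 69.5458.
SE = √(69.5458) = 8.3394.

8.3394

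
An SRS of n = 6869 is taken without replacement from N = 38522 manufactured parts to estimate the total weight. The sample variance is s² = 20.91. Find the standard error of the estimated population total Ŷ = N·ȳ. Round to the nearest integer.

Var(Ŷ) = N²·Var(ȳ) = N²·(1 − n/N)·s²/n.
f = 6869/38522 = 0.17831369; Var(ȳ) = 0.82168631·20.91/6869 = 0.0025013045.
Var(Ŷ) = 38522² · 0.0025013045 = 3.711797 × 10^6.
SE(Ŷ) = √(3.711797 × 10^6) = 1927.

1927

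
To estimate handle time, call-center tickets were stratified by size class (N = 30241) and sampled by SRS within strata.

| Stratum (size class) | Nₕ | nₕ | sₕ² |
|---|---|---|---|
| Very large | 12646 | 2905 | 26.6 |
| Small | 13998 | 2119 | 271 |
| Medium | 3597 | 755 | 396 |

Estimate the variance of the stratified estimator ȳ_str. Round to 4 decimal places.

Var(ȳ_str) = Σₕ Wₕ²(1 − fₕ)sₕ²/nₕ with Wₕ = Nₕ/N, N = 30241.
Very large: Wₕ = 0.41817400; term = 0.41817400²·(1 − 0.22971691)·26.6/2905 = 0.0012333886.
Small: Wₕ = 0.46288152; term = 0.46288152²·(1 − 0.15137877)·271/2119 = 0.023253692.
Medium: Wₕ = 0.11894448; term = 0.11894448²·(1 − 0.20989714)·396/755 = 0.0058630075.
Sum = 0.030350088.

0.0304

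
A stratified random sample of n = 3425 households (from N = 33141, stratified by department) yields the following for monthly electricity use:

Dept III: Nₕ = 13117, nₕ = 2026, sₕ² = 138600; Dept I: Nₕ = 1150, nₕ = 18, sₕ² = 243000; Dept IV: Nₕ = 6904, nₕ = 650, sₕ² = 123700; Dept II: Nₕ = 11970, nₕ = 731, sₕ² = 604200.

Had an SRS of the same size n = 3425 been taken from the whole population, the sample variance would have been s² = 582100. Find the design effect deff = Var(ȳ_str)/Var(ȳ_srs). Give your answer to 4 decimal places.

0.8779

Var(ȳ_str) = Σ Wₕ²(1−fₕ)sₕ²/nₕ with Wₕ = Nₕ/33141:
  Dept III: (13117/33141)²·(1−2026/13117)·138600/2026 = 9.061452
  Dept I: (1150/33141)²·(1−18/1150)·243000/18 = 16.000989
  Dept IV: (6904/33141)²·(1−650/6904)·123700/650 = 7.4814157
  Dept II: (11970/33141)²·(1−731/11970)·604200/731 = 101.24042
  → Var(ȳ_str) = 133.78428.
Var(ȳ_srs) = (1 − 3425/33141)·582100/3425 = 152.39186.
deff = 133.78428 / 152.39186 = 0.8779.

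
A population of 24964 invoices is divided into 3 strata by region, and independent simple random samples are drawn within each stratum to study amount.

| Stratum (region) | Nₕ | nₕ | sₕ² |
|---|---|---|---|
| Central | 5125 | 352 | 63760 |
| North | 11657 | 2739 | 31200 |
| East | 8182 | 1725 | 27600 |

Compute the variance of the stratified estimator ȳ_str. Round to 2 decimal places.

10.37

Var(ȳ_str) = Σₕ Wₕ²(1 − fₕ)sₕ²/nₕ with Wₕ = Nₕ/N, N = 24964.
Central: Wₕ = 0.20529563; term = 0.20529563²·(1 − 0.06868293)·63760/352 = 7.1098854.
North: Wₕ = 0.46695241; term = 0.46695241²·(1 − 0.23496611)·31200/2739 = 1.9001526.
East: Wₕ = 0.32775196; term = 0.32775196²·(1 − 0.21082865)·27600/1725 = 1.3563816.
Sum = 10.36642.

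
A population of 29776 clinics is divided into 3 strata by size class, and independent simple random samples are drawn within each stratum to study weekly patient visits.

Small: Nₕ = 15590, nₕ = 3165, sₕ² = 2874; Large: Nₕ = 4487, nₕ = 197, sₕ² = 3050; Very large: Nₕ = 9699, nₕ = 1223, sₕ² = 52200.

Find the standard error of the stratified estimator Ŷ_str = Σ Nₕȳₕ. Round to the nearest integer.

Var(Ŷ_str) = Σₕ Nₕ²(1 − fₕ)sₕ²/nₕ.
Small: 15590²·(1 − 3165/15590)·2874/3165 = 1.7589584 × 10^8.
Large: 4487²·(1 − 197/4487)·3050/197 = 2.9802107 × 10^8.
Very large: 9699²·(1 − 1223/9699)·52200/1223 = 3.508827 × 10^9.
Sum = 3.9827439 × 10^9.
SE = √(3.9827439 × 10^9) = 63109.

63109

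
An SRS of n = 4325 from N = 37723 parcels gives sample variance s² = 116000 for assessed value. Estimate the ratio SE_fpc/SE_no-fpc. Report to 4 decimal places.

f = n/N = 4325/37723 = 0.11465154.
SE_no-fpc = √(s²/n) = 5.1788811; SE_fpc = √((1−f)s²/n) = 4.8729624.
Ratio = √(1−f) = 0.94092957.

0.9409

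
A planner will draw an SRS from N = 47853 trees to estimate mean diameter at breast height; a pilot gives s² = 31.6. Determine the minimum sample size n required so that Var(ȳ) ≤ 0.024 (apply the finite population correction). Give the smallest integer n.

1282

Without fpc, n₀ = s²/D = 31.6/0.024 = 1316.6667.
With fpc, (1 − n/N)·s²/n ≤ D requires n ≥ n₀/(1 + n₀/N) = 1316.6667/(1 + 1316.6667/47853) = 1281.4090.
Rounding up, n = 1282.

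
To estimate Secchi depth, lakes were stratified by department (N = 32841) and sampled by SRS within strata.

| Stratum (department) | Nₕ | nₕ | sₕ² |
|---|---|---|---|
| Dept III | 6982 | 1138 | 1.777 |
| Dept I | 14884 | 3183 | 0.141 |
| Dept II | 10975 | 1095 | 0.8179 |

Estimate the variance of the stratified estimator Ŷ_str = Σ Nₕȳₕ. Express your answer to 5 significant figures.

Var(Ŷ_str) = Σₕ Nₕ²(1 − fₕ)sₕ²/nₕ.
Dept III: 6982²·(1 − 1138/6982)·1.777/1138 = 63714.051.
Dept I: 14884²·(1 − 3183/14884)·0.141/3183 = 7714.8079.
Dept II: 10975²·(1 − 1095/10975)·0.8179/1095 = 80993.014.
Sum = 152421.87.

152420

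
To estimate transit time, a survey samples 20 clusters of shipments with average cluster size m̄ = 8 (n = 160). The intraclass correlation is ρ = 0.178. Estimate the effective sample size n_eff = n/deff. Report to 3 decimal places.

71.238

deff = 1 + (8 − 1)·0.178 = 1 + 1.246 = 2.246.
n_eff = 160 / 2.246 = 71.238.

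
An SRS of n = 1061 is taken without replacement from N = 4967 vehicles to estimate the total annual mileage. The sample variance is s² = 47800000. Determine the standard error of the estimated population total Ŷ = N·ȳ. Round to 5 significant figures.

934910

Var(Ŷ) = N²·Var(ȳ) = N²·(1 − n/N)·s²/n.
f = 1061/4967 = 0.21360982; Var(ȳ) = 0.78639018·47800000/1061 = 35428.323.
Var(Ŷ) = 4967² · 35428.323 = 8.7405531 × 10^11.
SE(Ŷ) = √(8.7405531 × 10^11) = 934910.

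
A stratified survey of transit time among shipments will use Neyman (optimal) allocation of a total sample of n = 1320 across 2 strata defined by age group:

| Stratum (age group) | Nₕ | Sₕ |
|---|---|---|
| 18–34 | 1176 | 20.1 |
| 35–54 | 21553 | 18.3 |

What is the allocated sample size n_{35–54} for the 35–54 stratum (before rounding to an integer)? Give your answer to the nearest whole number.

Neyman allocation: nₕ = n·NₕSₕ / Σⱼ NⱼSⱼ.
Σ NⱼSⱼ = 1176·20.1 + 21553·18.3 = 418057.5.
n_{35–54} = 1320·21553·18.3 / 418057.5 = 1245.

1245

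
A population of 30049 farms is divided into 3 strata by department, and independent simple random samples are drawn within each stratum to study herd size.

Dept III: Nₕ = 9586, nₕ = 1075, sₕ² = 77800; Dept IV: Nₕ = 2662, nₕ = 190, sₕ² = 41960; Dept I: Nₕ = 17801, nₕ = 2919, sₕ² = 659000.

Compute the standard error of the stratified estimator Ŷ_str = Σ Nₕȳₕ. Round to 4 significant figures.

259200

Var(Ŷ_str) = Σₕ Nₕ²(1 − fₕ)sₕ²/nₕ.
Dept III: 9586²·(1 − 1075/9586)·77800/1075 = 5.9045819 × 10^9.
Dept IV: 2662²·(1 − 190/2662)·41960/190 = 1.4532435 × 10^9.
Dept I: 17801²·(1 − 2919/17801)·659000/2919 = 5.9807689 × 10^10.
Sum = 6.7165514 × 10^10.
SE = √(6.7165514 × 10^10) = 259200.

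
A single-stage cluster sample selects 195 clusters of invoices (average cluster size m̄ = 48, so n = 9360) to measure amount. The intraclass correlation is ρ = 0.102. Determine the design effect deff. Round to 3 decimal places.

5.794

deff = 1 + (48 − 1)·0.102 = 1 + 4.794 = 5.794.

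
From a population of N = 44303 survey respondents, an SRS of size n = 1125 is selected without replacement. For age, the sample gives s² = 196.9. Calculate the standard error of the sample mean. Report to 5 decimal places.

0.41301

Under SRS without replacement, Var(ȳ) = (1 − f)·s²/n with f = n/N = 1125/44303 = 0.02539331.
Var(ȳ) = (1 − 0.02539331)·196.9/1125 = 0.97460669·0.17502222 = 0.17057783.
SE(ȳ) = √(0.17057783) = 0.41301.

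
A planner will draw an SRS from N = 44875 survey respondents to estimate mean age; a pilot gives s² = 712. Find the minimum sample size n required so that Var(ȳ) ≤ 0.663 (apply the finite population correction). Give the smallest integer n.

Without fpc, n₀ = s²/D = 712/0.663 = 1073.9065.
With fpc, (1 − n/N)·s²/n ≤ D requires n ≥ n₀/(1 + n₀/N) = 1073.9065/(1 + 1073.9065/44875) = 1048.8074.
Rounding up, n = 1049.

1049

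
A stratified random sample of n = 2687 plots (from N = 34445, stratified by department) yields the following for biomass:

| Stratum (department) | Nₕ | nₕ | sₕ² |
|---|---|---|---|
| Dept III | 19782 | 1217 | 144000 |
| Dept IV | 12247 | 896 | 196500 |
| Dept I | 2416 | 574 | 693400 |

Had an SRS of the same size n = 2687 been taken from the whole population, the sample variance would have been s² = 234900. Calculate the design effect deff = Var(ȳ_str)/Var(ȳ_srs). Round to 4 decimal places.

Var(ȳ_str) = Σ Wₕ²(1−fₕ)sₕ²/nₕ with Wₕ = Nₕ/34445:
  Dept III: (19782/34445)²·(1−1217/19782)·144000/1217 = 36.625595
  Dept IV: (12247/34445)²·(1−896/12247)·196500/896 = 25.696029
  Dept I: (2416/34445)²·(1−574/2416)·693400/574 = 4.5311258
  → Var(ȳ_str) = 66.85275.
Var(ȳ_srs) = (1 − 2687/34445)·234900/2687 = 80.601348.
deff = 66.85275 / 80.601348 = 0.8294.

0.8294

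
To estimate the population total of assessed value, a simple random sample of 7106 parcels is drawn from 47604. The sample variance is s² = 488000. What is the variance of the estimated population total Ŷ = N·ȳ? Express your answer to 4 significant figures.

1.324 × 10^11

Var(Ŷ) = N²·Var(ȳ) = N²·(1 − n/N)·s²/n.
f = 7106/47604 = 0.14927317; Var(ȳ) = 0.85072683·488000/7106 = 58.42312.
Var(Ŷ) = 47604² · 58.42312 = 1.3239502 × 10^11.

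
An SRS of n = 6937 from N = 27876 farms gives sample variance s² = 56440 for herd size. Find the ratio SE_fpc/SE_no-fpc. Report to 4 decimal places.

f = n/N = 6937/27876 = 0.24885206.
SE_no-fpc = √(s²/n) = 2.8523818; SE_fpc = √((1−f)s²/n) = 2.4721248.
Ratio = √(1−f) = 0.86668791.

0.8667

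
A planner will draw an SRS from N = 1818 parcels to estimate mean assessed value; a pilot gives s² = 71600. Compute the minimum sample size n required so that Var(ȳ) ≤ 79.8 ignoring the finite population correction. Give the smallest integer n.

Without fpc, n₀ = s²/D = 71600/79.8 = 897.2431.
Rounding up, n = 898.

898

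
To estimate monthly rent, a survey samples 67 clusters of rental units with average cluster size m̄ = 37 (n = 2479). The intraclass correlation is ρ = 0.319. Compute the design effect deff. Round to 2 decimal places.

12.48

deff = 1 + (37 − 1)·0.319 = 1 + 11.484 = 12.484.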